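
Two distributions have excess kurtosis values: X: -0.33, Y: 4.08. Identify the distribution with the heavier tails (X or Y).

Higher excess kurtosis ⇒ heavier tails relative to the normal distribution.
-0.33 vs 4.08: the larger is 4.08, so Y has heavier tails. (Y is leptokurtic — heavier-than-normal tails; the other is platykurtic.)

Y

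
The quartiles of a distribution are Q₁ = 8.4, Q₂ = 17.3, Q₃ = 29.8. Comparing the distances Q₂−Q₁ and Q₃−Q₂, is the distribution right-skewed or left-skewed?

Q₂ − Q₁ = 8.9;  Q₃ − Q₂ = 12.5
Q₃ − Q₂ > Q₂ − Q₁ ⇒ the upper half is more spread out ⇒ right-skewed.

right-skewed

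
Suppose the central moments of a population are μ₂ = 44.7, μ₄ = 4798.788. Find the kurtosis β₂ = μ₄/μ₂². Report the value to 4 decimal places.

μ₂² = 44.7² = 1998.09000
μ₄/μ₂² = 4798.788 / 1998.09000 = 2.40169
β₂ ≈ 2.4017

2.4017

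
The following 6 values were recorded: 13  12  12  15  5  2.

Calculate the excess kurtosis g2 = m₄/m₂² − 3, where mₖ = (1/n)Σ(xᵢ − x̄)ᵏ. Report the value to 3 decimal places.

-1.188

x̄ = 9.8333
Σ(xᵢ − x̄)² = 130.8333 ⇒ m₂ = 21.80556
Σ(xᵢ − x̄)⁴ = 5168.1528 ⇒ m₄ = 861.35880
m₂² = 475.48225
g2 = m₄/m₂² − 3 = 1.81155 − 3 ≈ -1.188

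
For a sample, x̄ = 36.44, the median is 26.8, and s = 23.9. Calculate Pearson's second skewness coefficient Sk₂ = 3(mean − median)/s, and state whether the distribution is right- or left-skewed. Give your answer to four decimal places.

Sk₂ = 3(36.44 − 26.8) / 23.9 = 3 × 9.6400 / 23.9
    = 28.9200 / 23.9 ≈ 1.2100
Sk₂ > 0 ⇒ mean > median ⇒ right-skewed (positive skew).

1.2100, right-skewed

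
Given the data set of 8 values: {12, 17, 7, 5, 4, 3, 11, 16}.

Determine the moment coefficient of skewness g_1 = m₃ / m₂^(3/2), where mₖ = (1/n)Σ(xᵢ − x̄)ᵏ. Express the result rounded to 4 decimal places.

0.2346

x̄ = (12 + 17 + 7 + 5 + 4 + 3 + 11 + 16) / 8 = 9.3750
deviations (xᵢ − x̄): 2.6250, 7.6250, -2.3750, -4.3750, -5.3750, -6.3750, 1.6250, 6.6250
Σ(xᵢ − x̄)² = 205.8750 ⇒ m₂ = 205.8750/8 = 25.73438
Σ(xᵢ − x̄)³ = 244.9688 ⇒ m₃ = 244.9688/8 = 30.62109
m₂^(3/2) = 25.73438^(1.5) = 130.54806
g_1 = m₃ / m₂^(3/2) = 30.62109 / 130.54806 ≈ 0.2346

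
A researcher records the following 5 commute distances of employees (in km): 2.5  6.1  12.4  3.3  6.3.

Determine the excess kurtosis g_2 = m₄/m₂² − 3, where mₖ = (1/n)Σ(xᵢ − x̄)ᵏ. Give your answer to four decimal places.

x̄ = 6.1200
Σ(xᵢ − x̄)² = 60.5280 ⇒ m₂ = 12.10560
Σ(xᵢ − x̄)⁴ = 1790.3544 ⇒ m₄ = 358.07088
m₂² = 146.54555
g_2 = m₄/m₂² − 3 = 2.44341 − 3 ≈ -0.5566

-0.5566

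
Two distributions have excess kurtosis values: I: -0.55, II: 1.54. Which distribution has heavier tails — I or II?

Higher excess kurtosis ⇒ heavier tails relative to the normal distribution.
-0.55 vs 1.54: the larger is 1.54, so II has heavier tails. (II is leptokurtic — heavier-than-normal tails; the other is platykurtic.)

II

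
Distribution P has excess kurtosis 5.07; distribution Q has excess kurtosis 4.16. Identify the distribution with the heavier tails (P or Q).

Higher excess kurtosis ⇒ heavier tails relative to the normal distribution.
5.07 vs 4.16: the larger is 5.07, so P has heavier tails.

P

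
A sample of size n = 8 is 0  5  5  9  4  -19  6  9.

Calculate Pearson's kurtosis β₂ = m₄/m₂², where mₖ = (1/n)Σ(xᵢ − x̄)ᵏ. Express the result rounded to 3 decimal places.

x̄ = 2.3750
Σ(xᵢ − x̄)² = 579.8750 ⇒ m₂ = 72.48438
Σ(xᵢ − x̄)⁴ = 212908.2441 ⇒ m₄ = 26613.53052
m₂² = 5253.98462
β₂ = m₄/m₂² = 26613.53052 / 5253.98462 ≈ 5.065

5.065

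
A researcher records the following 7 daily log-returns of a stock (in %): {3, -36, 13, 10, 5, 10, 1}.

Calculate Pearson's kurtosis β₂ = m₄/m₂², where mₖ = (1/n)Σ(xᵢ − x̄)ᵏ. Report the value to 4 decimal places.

4.5848

x̄ = 0.8571
Σ(xᵢ − x̄)² = 1694.8571 ⇒ m₂ = 242.12245
Σ(xᵢ − x̄)⁴ = 1881415.6851 ⇒ m₄ = 268773.66930
m₂² = 58623.28030
β₂ = m₄/m₂² = 268773.66930 / 58623.28030 ≈ 4.5848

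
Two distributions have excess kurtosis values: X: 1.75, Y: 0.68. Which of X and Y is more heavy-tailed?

X

Higher excess kurtosis ⇒ heavier tails relative to the normal distribution.
1.75 vs 0.68: the larger is 1.75, so X has heavier tails.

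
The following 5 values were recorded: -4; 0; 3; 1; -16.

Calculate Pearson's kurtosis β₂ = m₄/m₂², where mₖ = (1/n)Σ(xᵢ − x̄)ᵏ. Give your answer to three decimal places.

2.697

x̄ = -3.2000
Σ(xᵢ − x̄)² = 230.8000 ⇒ m₂ = 46.16000
Σ(xᵢ − x̄)⁴ = 28737.6160 ⇒ m₄ = 5747.52320
m₂² = 2130.74560
β₂ = m₄/m₂² = 5747.52320 / 2130.74560 ≈ 2.697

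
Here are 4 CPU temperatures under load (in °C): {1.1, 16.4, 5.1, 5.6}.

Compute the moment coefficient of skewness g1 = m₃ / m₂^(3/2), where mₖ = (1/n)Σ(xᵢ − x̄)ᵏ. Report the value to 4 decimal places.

x̄ = (1.1 + 16.4 + 5.1 + 5.6) / 4 = 7.0500
deviations (xᵢ − x̄): -5.9500, 9.3500, -1.9500, -1.4500
Σ(xᵢ − x̄)² = 128.7300 ⇒ m₂ = 128.7300/4 = 32.18250
Σ(xᵢ − x̄)³ = 596.2920 ⇒ m₃ = 596.2920/4 = 149.07300
m₂^(3/2) = 32.18250^(1.5) = 182.57011
g1 = m₃ / m₂^(3/2) = 149.07300 / 182.57011 ≈ 0.8165

0.8165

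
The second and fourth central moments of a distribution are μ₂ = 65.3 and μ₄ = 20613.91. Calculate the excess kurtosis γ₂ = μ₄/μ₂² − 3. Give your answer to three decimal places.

μ₂² = 65.3² = 4264.09000
μ₄/μ₂² = 20613.91 / 4264.09000 = 4.83430
γ₂ = 4.83430 − 3 ≈ 1.834

1.834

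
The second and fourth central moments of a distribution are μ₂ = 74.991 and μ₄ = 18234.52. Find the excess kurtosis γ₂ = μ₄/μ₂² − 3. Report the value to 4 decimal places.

μ₂² = 74.991² = 5623.65008
μ₄/μ₂² = 18234.52 / 5623.65008 = 3.24247
γ₂ = 3.24247 − 3 ≈ 0.2425

0.2425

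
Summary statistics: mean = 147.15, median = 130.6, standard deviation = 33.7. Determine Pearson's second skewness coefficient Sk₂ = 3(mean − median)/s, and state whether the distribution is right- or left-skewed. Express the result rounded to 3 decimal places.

Sk₂ = 3(147.15 − 130.6) / 33.7 = 3 × 16.5500 / 33.7
    = 49.6500 / 33.7 ≈ 1.473
Sk₂ > 0 ⇒ mean > median ⇒ right-skewed (positive skew).

1.473, right-skewed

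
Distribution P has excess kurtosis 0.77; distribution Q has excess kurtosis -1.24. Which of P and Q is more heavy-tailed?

Higher excess kurtosis ⇒ heavier tails relative to the normal distribution.
0.77 vs -1.24: the larger is 0.77, so P has heavier tails. (P is leptokurtic — heavier-than-normal tails; the other is platykurtic.)

P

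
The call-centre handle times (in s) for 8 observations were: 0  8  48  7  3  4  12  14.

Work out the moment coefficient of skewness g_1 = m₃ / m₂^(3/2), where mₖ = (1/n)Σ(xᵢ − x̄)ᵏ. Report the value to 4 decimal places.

1.8699

x̄ = (0 + 8 + 48 + 7 + 3 + 4 + 12 + 14) / 8 = 12.0000
deviations (xᵢ − x̄): -12.0000, -4.0000, 36.0000, -5.0000, -9.0000, -8.0000, 0.0000, 2.0000
Σ(xᵢ − x̄)² = 1630.0000 ⇒ m₂ = 1630.0000/8 = 203.75000
Σ(xᵢ − x̄)³ = 43506.0000 ⇒ m₃ = 43506.0000/8 = 5438.25000
m₂^(3/2) = 203.75000^(1.5) = 2908.34837
g_1 = m₃ / m₂^(3/2) = 5438.25000 / 2908.34837 ≈ 1.8699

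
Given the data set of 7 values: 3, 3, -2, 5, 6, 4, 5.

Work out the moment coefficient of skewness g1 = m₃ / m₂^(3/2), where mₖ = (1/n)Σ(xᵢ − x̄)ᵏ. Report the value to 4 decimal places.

x̄ = (3 + 3 - 2 + 5 + 6 + 4 + 5) / 7 = 3.4286
deviations (xᵢ − x̄): -0.4286, -0.4286, -5.4286, 1.5714, 2.5714, 0.5714, 1.5714
Σ(xᵢ − x̄)² = 41.7143 ⇒ m₂ = 41.7143/7 = 5.95918
Σ(xᵢ − x̄)³ = -135.1837 ⇒ m₃ = -135.1837/7 = -19.31195
m₂^(3/2) = 5.95918^(1.5) = 14.54723
g1 = m₃ / m₂^(3/2) = -19.31195 / 14.54723 ≈ -1.3275

-1.3275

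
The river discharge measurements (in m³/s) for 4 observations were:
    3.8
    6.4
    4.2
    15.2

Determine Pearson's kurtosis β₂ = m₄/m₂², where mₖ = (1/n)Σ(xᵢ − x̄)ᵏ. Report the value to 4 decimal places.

2.1988

x̄ = 7.4000
Σ(xᵢ − x̄)² = 85.0400 ⇒ m₂ = 21.26000
Σ(xᵢ − x̄)⁴ = 3975.3248 ⇒ m₄ = 993.83120
m₂² = 451.98760
β₂ = m₄/m₂² = 993.83120 / 451.98760 ≈ 2.1988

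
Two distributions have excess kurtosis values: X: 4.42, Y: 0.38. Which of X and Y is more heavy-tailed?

X

Higher excess kurtosis ⇒ heavier tails relative to the normal distribution.
4.42 vs 0.38: the larger is 4.42, so X has heavier tails.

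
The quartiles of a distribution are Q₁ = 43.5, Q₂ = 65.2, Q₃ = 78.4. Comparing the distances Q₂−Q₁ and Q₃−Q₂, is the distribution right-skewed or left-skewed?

left-skewed

Q₂ − Q₁ = 21.7;  Q₃ − Q₂ = 13.2
Q₂ − Q₁ > Q₃ − Q₂ ⇒ the lower half is more spread out ⇒ left-skewed.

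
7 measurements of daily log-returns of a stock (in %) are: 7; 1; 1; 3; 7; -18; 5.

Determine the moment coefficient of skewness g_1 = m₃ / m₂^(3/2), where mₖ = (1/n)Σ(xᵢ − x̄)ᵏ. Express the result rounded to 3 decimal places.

x̄ = (7 + 1 + 1 + 3 + 7 - 18 + 5) / 7 = 0.8571
deviations (xᵢ − x̄): 6.1429, 0.1429, 0.1429, 2.1429, 6.1429, -18.8571, 4.1429
Σ(xᵢ − x̄)² = 452.8571 ⇒ m₂ = 452.8571/7 = 64.69388
Σ(xᵢ − x̄)³ = -6160.8980 ⇒ m₃ = -6160.8980/7 = -880.12828
m₂^(3/2) = 64.69388^(1.5) = 520.34906
g_1 = m₃ / m₂^(3/2) = -880.12828 / 520.34906 ≈ -1.691

-1.691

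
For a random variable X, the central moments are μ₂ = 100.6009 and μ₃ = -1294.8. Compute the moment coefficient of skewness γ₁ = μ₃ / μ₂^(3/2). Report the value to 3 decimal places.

-1.283

σ = √μ₂ = √100.6009 = 10.03000
σ³ = μ₂^(3/2) = 1009.02703
γ₁ = μ₃/σ³ = -1294.8 / 1009.02703 ≈ -1.283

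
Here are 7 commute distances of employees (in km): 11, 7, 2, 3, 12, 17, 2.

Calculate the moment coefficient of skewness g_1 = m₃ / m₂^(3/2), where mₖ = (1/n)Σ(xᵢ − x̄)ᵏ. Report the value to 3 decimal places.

x̄ = (11 + 7 + 2 + 3 + 12 + 17 + 2) / 7 = 7.7143
deviations (xᵢ − x̄): 3.2857, -0.7143, -5.7143, -4.7143, 4.2857, 9.2857, -5.7143
Σ(xᵢ − x̄)² = 203.4286 ⇒ m₂ = 203.4286/7 = 29.06122
Σ(xᵢ − x̄)³ = 436.5306 ⇒ m₃ = 436.5306/7 = 62.36152
m₂^(3/2) = 29.06122^(1.5) = 156.66460
g_1 = m₃ / m₂^(3/2) = 62.36152 / 156.66460 ≈ 0.398

0.398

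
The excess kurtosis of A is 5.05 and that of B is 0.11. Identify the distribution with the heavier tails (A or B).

A

Higher excess kurtosis ⇒ heavier tails relative to the normal distribution.
5.05 vs 0.11: the larger is 5.05, so A has heavier tails.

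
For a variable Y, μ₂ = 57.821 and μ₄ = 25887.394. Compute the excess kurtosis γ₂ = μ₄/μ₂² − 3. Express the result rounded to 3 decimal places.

μ₂² = 57.821² = 3343.26804
μ₄/μ₂² = 25887.394 / 3343.26804 = 7.74314
γ₂ = 7.74314 − 3 ≈ 4.743

4.743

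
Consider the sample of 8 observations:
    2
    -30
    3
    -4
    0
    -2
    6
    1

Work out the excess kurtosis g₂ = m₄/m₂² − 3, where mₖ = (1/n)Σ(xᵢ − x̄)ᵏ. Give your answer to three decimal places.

x̄ = -3.0000
Σ(xᵢ − x̄)² = 898.0000 ⇒ m₂ = 112.25000
Σ(xᵢ − x̄)⁴ = 540262.0000 ⇒ m₄ = 67532.75000
m₂² = 12600.06250
g₂ = m₄/m₂² − 3 = 5.35972 − 3 ≈ 2.360

2.360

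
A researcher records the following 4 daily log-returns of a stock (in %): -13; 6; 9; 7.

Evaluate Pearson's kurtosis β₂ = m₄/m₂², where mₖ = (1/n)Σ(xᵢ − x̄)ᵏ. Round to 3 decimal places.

2.296

x̄ = 2.2500
Σ(xᵢ − x̄)² = 314.7500 ⇒ m₂ = 78.68750
Σ(xᵢ − x̄)⁴ = 56868.0781 ⇒ m₄ = 14217.01953
m₂² = 6191.72266
β₂ = m₄/m₂² = 14217.01953 / 6191.72266 ≈ 2.296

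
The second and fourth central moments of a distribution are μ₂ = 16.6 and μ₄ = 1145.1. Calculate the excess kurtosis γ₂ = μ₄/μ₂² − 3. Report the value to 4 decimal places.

1.1555

μ₂² = 16.6² = 275.56000
μ₄/μ₂² = 1145.1 / 275.56000 = 4.15554
γ₂ = 4.15554 − 3 ≈ 1.1555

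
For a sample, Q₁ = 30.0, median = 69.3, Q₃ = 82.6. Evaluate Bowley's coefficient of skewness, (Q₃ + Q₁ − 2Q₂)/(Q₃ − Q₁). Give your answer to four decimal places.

-0.4943

numerator: Q₃ + Q₁ − 2Q₂ = 82.6 + 30.0 − 2×69.3 = -26.0000
denominator: Q₃ − Q₁ = 82.6 − 30.0 = 52.6000
Bowley skewness = -26.0000 / 52.6000 ≈ -0.4943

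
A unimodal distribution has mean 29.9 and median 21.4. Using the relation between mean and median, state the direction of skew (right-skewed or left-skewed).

mean − median = 29.9 − 21.4 = 8.5
mean > median ⇒ the longer tail is on the right ⇒ right-skewed (positively skewed).

right-skewed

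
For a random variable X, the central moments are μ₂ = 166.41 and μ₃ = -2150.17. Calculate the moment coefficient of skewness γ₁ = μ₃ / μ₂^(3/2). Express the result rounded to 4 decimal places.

-1.0016

σ = √μ₂ = √166.41 = 12.90000
σ³ = μ₂^(3/2) = 2146.68900
γ₁ = μ₃/σ³ = -2150.17 / 2146.68900 ≈ -1.0016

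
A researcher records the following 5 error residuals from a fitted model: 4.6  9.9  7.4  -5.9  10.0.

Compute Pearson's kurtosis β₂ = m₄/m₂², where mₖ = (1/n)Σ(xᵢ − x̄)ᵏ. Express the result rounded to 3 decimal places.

2.693

x̄ = 5.2000
Σ(xᵢ − x̄)² = 173.5400 ⇒ m₂ = 34.70800
Σ(xᵢ − x̄)⁴ = 16223.0690 ⇒ m₄ = 3244.61380
m₂² = 1204.64526
β₂ = m₄/m₂² = 3244.61380 / 1204.64526 ≈ 2.693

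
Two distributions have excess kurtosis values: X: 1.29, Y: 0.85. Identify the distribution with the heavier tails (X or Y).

X

Higher excess kurtosis ⇒ heavier tails relative to the normal distribution.
1.29 vs 0.85: the larger is 1.29, so X has heavier tails.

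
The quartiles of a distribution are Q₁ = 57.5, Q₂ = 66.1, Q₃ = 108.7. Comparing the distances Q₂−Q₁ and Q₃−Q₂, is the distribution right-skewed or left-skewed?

Q₂ − Q₁ = 8.6;  Q₃ − Q₂ = 42.6
Q₃ − Q₂ > Q₂ − Q₁ ⇒ the upper half is more spread out ⇒ right-skewed.

right-skewed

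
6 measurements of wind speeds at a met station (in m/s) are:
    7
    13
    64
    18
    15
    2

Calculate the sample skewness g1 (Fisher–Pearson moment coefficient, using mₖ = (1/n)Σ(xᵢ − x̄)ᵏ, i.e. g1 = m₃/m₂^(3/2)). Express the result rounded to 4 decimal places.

x̄ = (7 + 13 + 64 + 18 + 15 + 2) / 6 = 19.8333
deviations (xᵢ − x̄): -12.8333, -6.8333, 44.1667, -1.8333, -4.8333, -17.8333
Σ(xᵢ − x̄)² = 2506.8333 ⇒ m₂ = 2506.8333/6 = 417.80556
Σ(xᵢ − x̄)³ = 77932.4444 ⇒ m₃ = 77932.4444/6 = 12988.74074
m₂^(3/2) = 417.80556^(1.5) = 8540.06774
g1 = m₃ / m₂^(3/2) = 12988.74074 / 8540.06774 ≈ 1.5209

1.5209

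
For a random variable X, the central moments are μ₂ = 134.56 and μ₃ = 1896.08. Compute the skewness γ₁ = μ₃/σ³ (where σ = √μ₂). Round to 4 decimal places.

1.2147

σ = √μ₂ = √134.56 = 11.60000
σ³ = μ₂^(3/2) = 1560.89600
γ₁ = μ₃/σ³ = 1896.08 / 1560.89600 ≈ 1.2147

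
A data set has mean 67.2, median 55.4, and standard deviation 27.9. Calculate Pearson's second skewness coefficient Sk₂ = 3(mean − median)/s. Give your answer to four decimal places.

Sk₂ = 3(67.2 − 55.4) / 27.9 = 3 × 11.8000 / 27.9
    = 35.4000 / 27.9 ≈ 1.2688

1.2688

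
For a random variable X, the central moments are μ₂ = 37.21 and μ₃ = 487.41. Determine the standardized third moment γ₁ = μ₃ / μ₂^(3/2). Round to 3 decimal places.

2.147

σ = √μ₂ = √37.21 = 6.10000
σ³ = μ₂^(3/2) = 226.98100
γ₁ = μ₃/σ³ = 487.41 / 226.98100 ≈ 2.147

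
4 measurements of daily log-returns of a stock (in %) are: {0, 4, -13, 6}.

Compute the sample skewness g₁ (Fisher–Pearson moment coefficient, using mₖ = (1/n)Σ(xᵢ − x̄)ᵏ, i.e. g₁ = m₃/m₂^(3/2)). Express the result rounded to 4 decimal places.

x̄ = (0 + 4 - 13 + 6) / 4 = -0.7500
deviations (xᵢ − x̄): 0.7500, 4.7500, -12.2500, 6.7500
Σ(xᵢ − x̄)² = 218.7500 ⇒ m₂ = 218.7500/4 = 54.68750
Σ(xᵢ − x̄)³ = -1423.1250 ⇒ m₃ = -1423.1250/4 = -355.78125
m₂^(3/2) = 54.68750^(1.5) = 404.41952
g₁ = m₃ / m₂^(3/2) = -355.78125 / 404.41952 ≈ -0.8797

-0.8797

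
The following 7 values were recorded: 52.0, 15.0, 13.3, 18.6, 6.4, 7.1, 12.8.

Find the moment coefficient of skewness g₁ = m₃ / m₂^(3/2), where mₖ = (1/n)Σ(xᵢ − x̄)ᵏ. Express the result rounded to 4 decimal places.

1.7258

x̄ = (52.0 + 15.0 + 13.3 + 18.6 + 6.4 + 7.1 + 12.8) / 7 = 17.8857
deviations (xᵢ − x̄): 34.1143, -2.8857, -4.5857, 0.7143, -11.4857, -10.7857, -5.0857
Σ(xᵢ − x̄)² = 1467.7686 ⇒ m₂ = 1467.7686/7 = 209.68122
Σ(xᵢ − x̄)³ = 36680.1054 ⇒ m₃ = 36680.1054/7 = 5240.01506
m₂^(3/2) = 209.68122^(1.5) = 3036.26250
g₁ = m₃ / m₂^(3/2) = 5240.01506 / 3036.26250 ≈ 1.7258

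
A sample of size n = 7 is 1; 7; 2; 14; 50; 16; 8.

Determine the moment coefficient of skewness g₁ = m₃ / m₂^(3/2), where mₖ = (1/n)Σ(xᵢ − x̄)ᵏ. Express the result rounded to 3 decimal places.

x̄ = (1 + 7 + 2 + 14 + 50 + 16 + 8) / 7 = 14.0000
deviations (xᵢ − x̄): -13.0000, -7.0000, -12.0000, 0.0000, 36.0000, 2.0000, -6.0000
Σ(xᵢ − x̄)² = 1698.0000 ⇒ m₂ = 1698.0000/7 = 242.57143
Σ(xᵢ − x̄)³ = 42180.0000 ⇒ m₃ = 42180.0000/7 = 6025.71429
m₂^(3/2) = 242.57143^(1.5) = 3777.97838
g₁ = m₃ / m₂^(3/2) = 6025.71429 / 3777.97838 ≈ 1.595

1.595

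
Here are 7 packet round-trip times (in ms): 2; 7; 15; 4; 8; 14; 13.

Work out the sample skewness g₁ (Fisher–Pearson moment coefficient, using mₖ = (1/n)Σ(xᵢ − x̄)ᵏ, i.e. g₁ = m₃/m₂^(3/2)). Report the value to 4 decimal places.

-0.0978

x̄ = (2 + 7 + 15 + 4 + 8 + 14 + 13) / 7 = 9.0000
deviations (xᵢ − x̄): -7.0000, -2.0000, 6.0000, -5.0000, -1.0000, 5.0000, 4.0000
Σ(xᵢ − x̄)² = 156.0000 ⇒ m₂ = 156.0000/7 = 22.28571
Σ(xᵢ − x̄)³ = -72.0000 ⇒ m₃ = -72.0000/7 = -10.28571
m₂^(3/2) = 22.28571^(1.5) = 105.20584
g₁ = m₃ / m₂^(3/2) = -10.28571 / 105.20584 ≈ -0.0978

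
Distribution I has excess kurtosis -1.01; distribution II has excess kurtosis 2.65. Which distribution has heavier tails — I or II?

Higher excess kurtosis ⇒ heavier tails relative to the normal distribution.
-1.01 vs 2.65: the larger is 2.65, so II has heavier tails. (II is leptokurtic — heavier-than-normal tails; the other is platykurtic.)

II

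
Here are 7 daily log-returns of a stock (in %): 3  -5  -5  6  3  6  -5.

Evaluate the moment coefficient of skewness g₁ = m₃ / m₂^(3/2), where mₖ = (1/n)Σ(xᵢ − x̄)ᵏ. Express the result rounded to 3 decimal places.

x̄ = (3 - 5 - 5 + 6 + 3 + 6 - 5) / 7 = 0.4286
deviations (xᵢ − x̄): 2.5714, -5.4286, -5.4286, 5.5714, 2.5714, 5.5714, -5.4286
Σ(xᵢ − x̄)² = 163.7143 ⇒ m₂ = 163.7143/7 = 23.38776
Σ(xᵢ − x̄)³ = -100.0408 ⇒ m₃ = -100.0408/7 = -14.29155
m₂^(3/2) = 23.38776^(1.5) = 113.10526
g₁ = m₃ / m₂^(3/2) = -14.29155 / 113.10526 ≈ -0.126

-0.126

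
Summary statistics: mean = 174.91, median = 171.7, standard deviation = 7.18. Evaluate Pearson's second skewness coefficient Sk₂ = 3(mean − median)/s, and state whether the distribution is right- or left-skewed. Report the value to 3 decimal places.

1.341, right-skewed

Sk₂ = 3(174.91 − 171.7) / 7.18 = 3 × 3.2100 / 7.18
    = 9.6300 / 7.18 ≈ 1.341
Sk₂ > 0 ⇒ mean > median ⇒ right-skewed (positive skew).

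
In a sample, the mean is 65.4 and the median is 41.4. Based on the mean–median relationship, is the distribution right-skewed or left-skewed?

right-skewed

mean − median = 65.4 − 41.4 = 24.0
mean > median ⇒ the longer tail is on the right ⇒ right-skewed (positively skewed).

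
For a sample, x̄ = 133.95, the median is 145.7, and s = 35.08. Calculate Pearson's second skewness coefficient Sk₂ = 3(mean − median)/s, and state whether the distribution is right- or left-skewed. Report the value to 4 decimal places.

Sk₂ = 3(133.95 − 145.7) / 35.08 = 3 × -11.7500 / 35.08
    = -35.2500 / 35.08 ≈ -1.0048
Sk₂ < 0 ⇒ mean < median ⇒ left-skewed (negative skew).

-1.0048, left-skewed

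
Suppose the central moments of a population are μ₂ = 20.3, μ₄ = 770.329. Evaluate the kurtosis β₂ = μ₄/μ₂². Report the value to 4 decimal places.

1.8693

μ₂² = 20.3² = 412.09000
μ₄/μ₂² = 770.329 / 412.09000 = 1.86932
β₂ ≈ 1.8693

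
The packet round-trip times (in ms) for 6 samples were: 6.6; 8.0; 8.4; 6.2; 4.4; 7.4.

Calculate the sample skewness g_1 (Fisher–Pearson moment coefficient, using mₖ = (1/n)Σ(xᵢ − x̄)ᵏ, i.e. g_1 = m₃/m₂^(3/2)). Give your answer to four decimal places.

-0.6510

x̄ = (6.6 + 8.0 + 8.4 + 6.2 + 4.4 + 7.4) / 6 = 6.8333
deviations (xᵢ − x̄): -0.2333, 1.1667, 1.5667, -0.6333, -2.4333, 0.5667
Σ(xᵢ − x̄)² = 10.5133 ⇒ m₂ = 10.5133/6 = 1.75222
Σ(xᵢ − x̄)³ = -9.0596 ⇒ m₃ = -9.0596/6 = -1.50993
m₂^(3/2) = 1.75222^(1.5) = 2.31944
g_1 = m₃ / m₂^(3/2) = -1.50993 / 2.31944 ≈ -0.6510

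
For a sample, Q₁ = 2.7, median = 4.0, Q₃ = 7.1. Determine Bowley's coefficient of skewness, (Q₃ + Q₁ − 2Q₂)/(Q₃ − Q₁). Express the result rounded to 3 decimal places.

numerator: Q₃ + Q₁ − 2Q₂ = 7.1 + 2.7 − 2×4.0 = 1.8000
denominator: Q₃ − Q₁ = 7.1 − 2.7 = 4.4000
Bowley skewness = 1.8000 / 4.4000 ≈ 0.409

0.409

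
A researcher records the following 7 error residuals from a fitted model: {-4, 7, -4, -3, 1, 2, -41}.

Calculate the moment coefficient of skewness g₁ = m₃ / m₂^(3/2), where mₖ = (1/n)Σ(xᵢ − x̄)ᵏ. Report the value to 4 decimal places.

-1.7690

x̄ = (-4 + 7 - 4 - 3 + 1 + 2 - 41) / 7 = -6.0000
deviations (xᵢ − x̄): 2.0000, 13.0000, 2.0000, 3.0000, 7.0000, 8.0000, -35.0000
Σ(xᵢ − x̄)² = 1524.0000 ⇒ m₂ = 1524.0000/7 = 217.71429
Σ(xᵢ − x̄)³ = -39780.0000 ⇒ m₃ = -39780.0000/7 = -5682.85714
m₂^(3/2) = 217.71429^(1.5) = 3212.40572
g₁ = m₃ / m₂^(3/2) = -5682.85714 / 3212.40572 ≈ -1.7690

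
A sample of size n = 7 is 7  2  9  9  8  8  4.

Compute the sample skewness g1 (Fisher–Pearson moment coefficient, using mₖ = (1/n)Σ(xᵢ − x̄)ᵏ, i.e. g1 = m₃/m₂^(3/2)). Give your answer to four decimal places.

x̄ = (7 + 2 + 9 + 9 + 8 + 8 + 4) / 7 = 6.7143
deviations (xᵢ − x̄): 0.2857, -4.7143, 2.2857, 2.2857, 1.2857, 1.2857, -2.7143
Σ(xᵢ − x̄)² = 43.4286 ⇒ m₂ = 43.4286/7 = 6.20408
Σ(xᵢ − x̄)³ = -96.6122 ⇒ m₃ = -96.6122/7 = -13.80175
m₂^(3/2) = 6.20408^(1.5) = 15.45312
g1 = m₃ / m₂^(3/2) = -13.80175 / 15.45312 ≈ -0.8931

-0.8931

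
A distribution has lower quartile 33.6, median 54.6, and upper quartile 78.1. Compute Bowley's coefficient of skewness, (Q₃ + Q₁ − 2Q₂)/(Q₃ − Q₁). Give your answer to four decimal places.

0.0562

numerator: Q₃ + Q₁ − 2Q₂ = 78.1 + 33.6 − 2×54.6 = 2.5000
denominator: Q₃ − Q₁ = 78.1 − 33.6 = 44.5000
Bowley skewness = 2.5000 / 44.5000 ≈ 0.0562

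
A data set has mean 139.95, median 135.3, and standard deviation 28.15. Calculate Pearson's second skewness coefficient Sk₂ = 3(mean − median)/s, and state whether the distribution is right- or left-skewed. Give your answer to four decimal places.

0.4956, right-skewed

Sk₂ = 3(139.95 − 135.3) / 28.15 = 3 × 4.6500 / 28.15
    = 13.9500 / 28.15 ≈ 0.4956
Sk₂ > 0 ⇒ mean > median ⇒ right-skewed (positive skew).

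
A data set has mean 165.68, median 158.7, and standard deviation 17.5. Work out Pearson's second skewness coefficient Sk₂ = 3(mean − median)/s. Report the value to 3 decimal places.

Sk₂ = 3(165.68 − 158.7) / 17.5 = 3 × 6.9800 / 17.5
    = 20.9400 / 17.5 ≈ 1.197

1.197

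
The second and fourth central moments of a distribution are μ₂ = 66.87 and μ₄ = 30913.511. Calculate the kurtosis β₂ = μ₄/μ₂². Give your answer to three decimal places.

μ₂² = 66.87² = 4471.59690
μ₄/μ₂² = 30913.511 / 4471.59690 = 6.91330
β₂ ≈ 6.913

6.913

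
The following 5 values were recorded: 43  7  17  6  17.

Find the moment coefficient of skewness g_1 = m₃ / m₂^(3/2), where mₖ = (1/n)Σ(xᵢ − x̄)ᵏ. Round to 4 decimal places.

1.0545

x̄ = (43 + 7 + 17 + 6 + 17) / 5 = 18.0000
deviations (xᵢ − x̄): 25.0000, -11.0000, -1.0000, -12.0000, -1.0000
Σ(xᵢ − x̄)² = 892.0000 ⇒ m₂ = 892.0000/5 = 178.40000
Σ(xᵢ − x̄)³ = 12564.0000 ⇒ m₃ = 12564.0000/5 = 2512.80000
m₂^(3/2) = 178.40000^(1.5) = 2382.82570
g_1 = m₃ / m₂^(3/2) = 2512.80000 / 2382.82570 ≈ 1.0545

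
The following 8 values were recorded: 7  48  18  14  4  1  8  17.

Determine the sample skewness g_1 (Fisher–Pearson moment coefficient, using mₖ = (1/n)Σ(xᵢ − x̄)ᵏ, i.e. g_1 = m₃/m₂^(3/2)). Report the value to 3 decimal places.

x̄ = (7 + 48 + 18 + 14 + 4 + 1 + 8 + 17) / 8 = 14.6250
deviations (xᵢ − x̄): -7.6250, 33.3750, 3.3750, -0.6250, -10.6250, -13.6250, -6.6250, 2.3750
Σ(xᵢ − x̄)² = 1531.8750 ⇒ m₂ = 1531.8750/8 = 191.48438
Σ(xᵢ − x̄)³ = 32764.7813 ⇒ m₃ = 32764.7813/8 = 4095.59766
m₂^(3/2) = 191.48438^(1.5) = 2649.72017
g_1 = m₃ / m₂^(3/2) = 4095.59766 / 2649.72017 ≈ 1.546

1.546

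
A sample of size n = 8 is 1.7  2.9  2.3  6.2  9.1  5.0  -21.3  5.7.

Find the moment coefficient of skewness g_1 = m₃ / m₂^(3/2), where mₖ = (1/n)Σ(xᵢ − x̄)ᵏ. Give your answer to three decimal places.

x̄ = (1.7 + 2.9 + 2.3 + 6.2 + 9.1 + 5.0 - 21.3 + 5.7) / 8 = 1.4500
deviations (xᵢ − x̄): 0.2500, 1.4500, 0.8500, 4.7500, 7.6500, 3.5500, -22.7500, 4.2500
Σ(xᵢ − x̄)² = 632.2000 ⇒ m₂ = 632.2000/8 = 79.02500
Σ(xᵢ − x̄)³ = -11094.4950 ⇒ m₃ = -11094.4950/8 = -1386.81188
m₂^(3/2) = 79.02500^(1.5) = 702.50069
g_1 = m₃ / m₂^(3/2) = -1386.81188 / 702.50069 ≈ -1.974

-1.974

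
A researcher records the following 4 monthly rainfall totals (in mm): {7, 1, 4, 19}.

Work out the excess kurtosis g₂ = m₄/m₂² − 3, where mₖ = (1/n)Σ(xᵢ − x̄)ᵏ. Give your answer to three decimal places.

x̄ = 7.7500
Σ(xᵢ − x̄)² = 186.7500 ⇒ m₂ = 46.68750
Σ(xᵢ − x̄)⁴ = 18292.0781 ⇒ m₄ = 4573.01953
m₂² = 2179.72266
g₂ = m₄/m₂² − 3 = 2.09798 − 3 ≈ -0.902

-0.902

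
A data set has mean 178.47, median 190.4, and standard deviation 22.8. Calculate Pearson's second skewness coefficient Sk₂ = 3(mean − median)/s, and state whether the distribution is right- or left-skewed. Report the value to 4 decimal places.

Sk₂ = 3(178.47 − 190.4) / 22.8 = 3 × -11.9300 / 22.8
    = -35.7900 / 22.8 ≈ -1.5697
Sk₂ < 0 ⇒ mean < median ⇒ left-skewed (negative skew).

-1.5697, left-skewed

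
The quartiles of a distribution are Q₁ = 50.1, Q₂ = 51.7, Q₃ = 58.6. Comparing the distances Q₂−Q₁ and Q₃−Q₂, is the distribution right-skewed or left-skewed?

right-skewed

Q₂ − Q₁ = 1.6;  Q₃ − Q₂ = 6.9
Q₃ − Q₂ > Q₂ − Q₁ ⇒ the upper half is more spread out ⇒ right-skewed.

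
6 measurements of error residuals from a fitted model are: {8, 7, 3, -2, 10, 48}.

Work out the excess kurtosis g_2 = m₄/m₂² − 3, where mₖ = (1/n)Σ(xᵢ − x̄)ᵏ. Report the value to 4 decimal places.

x̄ = 12.3333
Σ(xᵢ − x̄)² = 1617.3333 ⇒ m₂ = 269.55556
Σ(xᵢ − x̄)⁴ = 1669253.7778 ⇒ m₄ = 278208.96296
m₂² = 72660.19753
g_2 = m₄/m₂² − 3 = 3.82890 − 3 ≈ 0.8289

0.8289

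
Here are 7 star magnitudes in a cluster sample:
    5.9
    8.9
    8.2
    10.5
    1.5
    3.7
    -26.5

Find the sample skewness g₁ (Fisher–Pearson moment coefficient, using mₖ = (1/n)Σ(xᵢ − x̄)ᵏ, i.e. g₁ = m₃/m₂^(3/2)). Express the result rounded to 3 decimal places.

x̄ = (5.9 + 8.9 + 8.2 + 10.5 + 1.5 + 3.7 - 26.5) / 7 = 1.7429
deviations (xᵢ − x̄): 4.1571, 7.1571, 6.4571, 8.7571, -0.2429, 1.9571, -28.2429
Σ(xᵢ − x̄)² = 988.4371 ⇒ m₂ = 988.4371/7 = 141.20531
Σ(xᵢ − x̄)³ = -21141.4283 ⇒ m₃ = -21141.4283/7 = -3020.20405
m₂^(3/2) = 141.20531^(1.5) = 1677.94038
g₁ = m₃ / m₂^(3/2) = -3020.20405 / 1677.94038 ≈ -1.800

-1.800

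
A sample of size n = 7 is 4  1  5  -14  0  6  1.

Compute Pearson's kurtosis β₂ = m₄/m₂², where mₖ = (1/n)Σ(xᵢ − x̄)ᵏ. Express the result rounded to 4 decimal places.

4.1955

x̄ = 0.4286
Σ(xᵢ − x̄)² = 273.7143 ⇒ m₂ = 39.10204
Σ(xᵢ − x̄)⁴ = 44903.6385 ⇒ m₄ = 6414.80550
m₂² = 1528.96960
β₂ = m₄/m₂² = 6414.80550 / 1528.96960 ≈ 4.1955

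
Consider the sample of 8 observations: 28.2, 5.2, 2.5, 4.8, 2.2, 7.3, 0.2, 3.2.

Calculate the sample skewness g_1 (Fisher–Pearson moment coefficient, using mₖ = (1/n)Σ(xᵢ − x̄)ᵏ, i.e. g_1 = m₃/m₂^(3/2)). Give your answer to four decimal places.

x̄ = (28.2 + 5.2 + 2.5 + 4.8 + 2.2 + 7.3 + 0.2 + 3.2) / 8 = 6.7000
deviations (xᵢ − x̄): 21.5000, -1.5000, -4.2000, -1.9000, -4.5000, 0.6000, -6.5000, -3.5000
Σ(xᵢ − x̄)² = 560.8600 ⇒ m₂ = 560.8600/8 = 70.10750
Σ(xᵢ − x̄)³ = 9445.6440 ⇒ m₃ = 9445.6440/8 = 1180.70550
m₂^(3/2) = 70.10750^(1.5) = 587.01165
g_1 = m₃ / m₂^(3/2) = 1180.70550 / 587.01165 ≈ 2.0114

2.0114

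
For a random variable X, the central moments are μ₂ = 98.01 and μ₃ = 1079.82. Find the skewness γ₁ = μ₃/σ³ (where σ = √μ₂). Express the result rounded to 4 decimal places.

σ = √μ₂ = √98.01 = 9.90000
σ³ = μ₂^(3/2) = 970.29900
γ₁ = μ₃/σ³ = 1079.82 / 970.29900 ≈ 1.1129

1.1129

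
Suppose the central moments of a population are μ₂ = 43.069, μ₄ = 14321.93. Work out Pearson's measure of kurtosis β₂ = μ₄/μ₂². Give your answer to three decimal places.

7.721

μ₂² = 43.069² = 1854.93876
μ₄/μ₂² = 14321.93 / 1854.93876 = 7.72097
β₂ ≈ 7.721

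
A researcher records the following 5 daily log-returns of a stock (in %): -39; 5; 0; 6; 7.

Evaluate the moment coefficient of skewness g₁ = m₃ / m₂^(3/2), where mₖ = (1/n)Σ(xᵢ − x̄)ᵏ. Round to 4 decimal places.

-1.4326

x̄ = (-39 + 5 + 0 + 6 + 7) / 5 = -4.2000
deviations (xᵢ − x̄): -34.8000, 9.2000, 4.2000, 10.2000, 11.2000
Σ(xᵢ − x̄)² = 1542.8000 ⇒ m₂ = 1542.8000/5 = 308.56000
Σ(xᵢ − x̄)³ = -38825.2800 ⇒ m₃ = -38825.2800/5 = -7765.05600
m₂^(3/2) = 308.56000^(1.5) = 5420.12670
g₁ = m₃ / m₂^(3/2) = -7765.05600 / 5420.12670 ≈ -1.4326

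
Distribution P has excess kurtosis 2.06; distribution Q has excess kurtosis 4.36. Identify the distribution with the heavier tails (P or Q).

Q

Higher excess kurtosis ⇒ heavier tails relative to the normal distribution.
2.06 vs 4.36: the larger is 4.36, so Q has heavier tails.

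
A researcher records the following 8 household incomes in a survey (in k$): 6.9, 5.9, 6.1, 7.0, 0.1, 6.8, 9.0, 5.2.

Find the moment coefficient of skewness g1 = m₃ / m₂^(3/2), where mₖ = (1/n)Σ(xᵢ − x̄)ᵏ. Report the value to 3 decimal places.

-1.406

x̄ = (6.9 + 5.9 + 6.1 + 7.0 + 0.1 + 6.8 + 9.0 + 5.2) / 8 = 5.8750
deviations (xᵢ − x̄): 1.0250, 0.0250, 0.2250, 1.1250, -5.7750, 0.9250, 3.1250, -0.6750
Σ(xᵢ − x̄)² = 46.7950 ⇒ m₂ = 46.7950/8 = 5.84938
Σ(xᵢ − x̄)³ = -159.0863 ⇒ m₃ = -159.0863/8 = -19.88578
m₂^(3/2) = 5.84938^(1.5) = 14.14699
g1 = m₃ / m₂^(3/2) = -19.88578 / 14.14699 ≈ -1.406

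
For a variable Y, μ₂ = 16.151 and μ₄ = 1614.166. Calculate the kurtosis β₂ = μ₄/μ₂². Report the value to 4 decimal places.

μ₂² = 16.151² = 260.85480
μ₄/μ₂² = 1614.166 / 260.85480 = 6.18799
β₂ ≈ 6.1880

6.1880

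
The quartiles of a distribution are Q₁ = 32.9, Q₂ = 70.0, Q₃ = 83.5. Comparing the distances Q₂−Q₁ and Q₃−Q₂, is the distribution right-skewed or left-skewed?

Q₂ − Q₁ = 37.1;  Q₃ − Q₂ = 13.5
Q₂ − Q₁ > Q₃ − Q₂ ⇒ the lower half is more spread out ⇒ left-skewed.

left-skewed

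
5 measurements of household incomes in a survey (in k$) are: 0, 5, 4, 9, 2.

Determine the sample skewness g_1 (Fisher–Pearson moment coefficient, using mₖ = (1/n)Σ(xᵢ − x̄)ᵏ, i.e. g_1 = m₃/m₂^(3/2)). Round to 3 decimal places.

0.387

x̄ = (0 + 5 + 4 + 9 + 2) / 5 = 4.0000
deviations (xᵢ − x̄): -4.0000, 1.0000, 0.0000, 5.0000, -2.0000
Σ(xᵢ − x̄)² = 46.0000 ⇒ m₂ = 46.0000/5 = 9.20000
Σ(xᵢ − x̄)³ = 54.0000 ⇒ m₃ = 54.0000/5 = 10.80000
m₂^(3/2) = 9.20000^(1.5) = 27.90498
g_1 = m₃ / m₂^(3/2) = 10.80000 / 27.90498 ≈ 0.387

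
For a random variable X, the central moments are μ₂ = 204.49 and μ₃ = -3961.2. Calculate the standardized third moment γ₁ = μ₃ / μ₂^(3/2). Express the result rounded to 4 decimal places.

-1.3546

σ = √μ₂ = √204.49 = 14.30000
σ³ = μ₂^(3/2) = 2924.20700
γ₁ = μ₃/σ³ = -3961.2 / 2924.20700 ≈ -1.3546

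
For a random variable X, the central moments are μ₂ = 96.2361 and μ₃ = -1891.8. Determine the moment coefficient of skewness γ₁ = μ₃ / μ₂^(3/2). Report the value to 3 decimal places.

σ = √μ₂ = √96.2361 = 9.81000
σ³ = μ₂^(3/2) = 944.07614
γ₁ = μ₃/σ³ = -1891.8 / 944.07614 ≈ -2.004

-2.004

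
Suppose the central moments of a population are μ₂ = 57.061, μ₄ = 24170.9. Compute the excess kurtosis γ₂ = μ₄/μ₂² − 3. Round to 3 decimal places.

μ₂² = 57.061² = 3255.95772
μ₄/μ₂² = 24170.9 / 3255.95772 = 7.42359
γ₂ = 7.42359 − 3 ≈ 4.424

4.424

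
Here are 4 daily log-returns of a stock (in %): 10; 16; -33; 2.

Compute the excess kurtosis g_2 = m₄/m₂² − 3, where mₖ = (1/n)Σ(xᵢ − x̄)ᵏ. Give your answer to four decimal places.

x̄ = -1.2500
Σ(xᵢ − x̄)² = 1442.7500 ⇒ m₂ = 360.68750
Σ(xᵢ − x̄)⁴ = 1120863.0781 ⇒ m₄ = 280215.76953
m₂² = 130095.47266
g_2 = m₄/m₂² − 3 = 2.15392 − 3 ≈ -0.8461

-0.8461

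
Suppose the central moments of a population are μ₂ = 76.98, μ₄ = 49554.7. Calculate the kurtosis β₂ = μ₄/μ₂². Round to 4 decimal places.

8.3624

μ₂² = 76.98² = 5925.92040
μ₄/μ₂² = 49554.7 / 5925.92040 = 8.36236
β₂ ≈ 8.3624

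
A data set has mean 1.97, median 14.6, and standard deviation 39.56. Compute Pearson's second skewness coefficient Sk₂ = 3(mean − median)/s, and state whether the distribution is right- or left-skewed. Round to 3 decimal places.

Sk₂ = 3(1.97 − 14.6) / 39.56 = 3 × -12.6300 / 39.56
    = -37.8900 / 39.56 ≈ -0.958
Sk₂ < 0 ⇒ mean < median ⇒ left-skewed (negative skew).

-0.958, left-skewed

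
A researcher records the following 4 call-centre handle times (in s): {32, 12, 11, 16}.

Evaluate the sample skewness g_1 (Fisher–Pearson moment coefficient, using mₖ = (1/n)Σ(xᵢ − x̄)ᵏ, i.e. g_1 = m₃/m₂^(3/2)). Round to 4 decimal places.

x̄ = (32 + 12 + 11 + 16) / 4 = 17.7500
deviations (xᵢ − x̄): 14.2500, -5.7500, -6.7500, -1.7500
Σ(xᵢ − x̄)² = 284.7500 ⇒ m₂ = 284.7500/4 = 71.18750
Σ(xᵢ − x̄)³ = 2390.6250 ⇒ m₃ = 2390.6250/4 = 597.65625
m₂^(3/2) = 71.18750^(1.5) = 600.62805
g_1 = m₃ / m₂^(3/2) = 597.65625 / 600.62805 ≈ 0.9951

0.9951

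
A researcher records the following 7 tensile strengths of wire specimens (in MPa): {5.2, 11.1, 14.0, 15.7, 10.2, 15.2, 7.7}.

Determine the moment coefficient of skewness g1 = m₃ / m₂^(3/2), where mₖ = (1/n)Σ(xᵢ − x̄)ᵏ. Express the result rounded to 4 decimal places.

x̄ = (5.2 + 11.1 + 14.0 + 15.7 + 10.2 + 15.2 + 7.7) / 7 = 11.3000
deviations (xᵢ − x̄): -6.1000, -0.2000, 2.7000, 4.4000, -1.1000, 3.9000, -3.6000
Σ(xᵢ − x̄)² = 93.2800 ⇒ m₂ = 93.2800/7 = 13.32571
Σ(xᵢ − x̄)³ = -110.7900 ⇒ m₃ = -110.7900/7 = -15.82714
m₂^(3/2) = 13.32571^(1.5) = 48.64472
g1 = m₃ / m₂^(3/2) = -15.82714 / 48.64472 ≈ -0.3254

-0.3254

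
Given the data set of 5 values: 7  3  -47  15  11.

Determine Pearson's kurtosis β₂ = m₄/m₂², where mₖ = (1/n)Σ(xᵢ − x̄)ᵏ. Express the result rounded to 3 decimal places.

x̄ = -2.2000
Σ(xᵢ − x̄)² = 2588.8000 ⇒ m₂ = 517.76000
Σ(xᵢ − x̄)⁴ = 4153985.5360 ⇒ m₄ = 830797.10720
m₂² = 268075.41760
β₂ = m₄/m₂² = 830797.10720 / 268075.41760 ≈ 3.099

3.099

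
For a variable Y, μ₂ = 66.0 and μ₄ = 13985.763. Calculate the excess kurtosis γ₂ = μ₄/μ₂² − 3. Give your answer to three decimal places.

0.211

μ₂² = 66.0² = 4356.00000
μ₄/μ₂² = 13985.763 / 4356.00000 = 3.21069
γ₂ = 3.21069 − 3 ≈ 0.211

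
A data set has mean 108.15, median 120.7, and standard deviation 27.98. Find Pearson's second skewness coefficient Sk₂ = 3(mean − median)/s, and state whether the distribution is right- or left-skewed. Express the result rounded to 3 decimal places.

-1.346, left-skewed

Sk₂ = 3(108.15 − 120.7) / 27.98 = 3 × -12.5500 / 27.98
    = -37.6500 / 27.98 ≈ -1.346
Sk₂ < 0 ⇒ mean < median ⇒ left-skewed (negative skew).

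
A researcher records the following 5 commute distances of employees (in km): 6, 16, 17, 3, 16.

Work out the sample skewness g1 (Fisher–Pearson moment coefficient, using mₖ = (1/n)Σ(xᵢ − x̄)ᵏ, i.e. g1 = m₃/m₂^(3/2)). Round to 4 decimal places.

-0.4746

x̄ = (6 + 16 + 17 + 3 + 16) / 5 = 11.6000
deviations (xᵢ − x̄): -5.6000, 4.4000, 5.4000, -8.6000, 4.4000
Σ(xᵢ − x̄)² = 173.2000 ⇒ m₂ = 173.2000/5 = 34.64000
Σ(xᵢ − x̄)³ = -483.8400 ⇒ m₃ = -483.8400/5 = -96.76800
m₂^(3/2) = 34.64000^(1.5) = 203.87634
g1 = m₃ / m₂^(3/2) = -96.76800 / 203.87634 ≈ -0.4746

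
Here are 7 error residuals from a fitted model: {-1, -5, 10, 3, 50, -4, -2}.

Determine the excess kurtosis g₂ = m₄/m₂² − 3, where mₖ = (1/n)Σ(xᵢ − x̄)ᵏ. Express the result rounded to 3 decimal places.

x̄ = 7.2857
Σ(xᵢ − x̄)² = 2283.4286 ⇒ m₂ = 326.20408
Σ(xᵢ − x̄)⁴ = 3380381.9825 ⇒ m₄ = 482911.71179
m₂² = 106409.10287
g₂ = m₄/m₂² − 3 = 4.53826 − 3 ≈ 1.538

1.538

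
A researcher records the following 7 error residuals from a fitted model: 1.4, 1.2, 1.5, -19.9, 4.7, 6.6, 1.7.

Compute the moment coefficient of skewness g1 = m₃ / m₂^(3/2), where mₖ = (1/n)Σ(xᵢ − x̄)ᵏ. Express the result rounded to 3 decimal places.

-1.800

x̄ = (1.4 + 1.2 + 1.5 - 19.9 + 4.7 + 6.6 + 1.7) / 7 = -0.4000
deviations (xᵢ − x̄): 1.8000, 1.6000, 1.9000, -19.5000, 5.1000, 7.0000, 2.1000
Σ(xᵢ − x̄)² = 469.0800 ⇒ m₂ = 469.0800/7 = 67.01143
Σ(xᵢ − x̄)³ = -6913.1760 ⇒ m₃ = -6913.1760/7 = -987.59657
m₂^(3/2) = 67.01143^(1.5) = 548.55896
g1 = m₃ / m₂^(3/2) = -987.59657 / 548.55896 ≈ -1.800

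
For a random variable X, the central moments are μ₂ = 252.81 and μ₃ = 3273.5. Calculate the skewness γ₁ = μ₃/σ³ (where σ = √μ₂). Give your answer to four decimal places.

σ = √μ₂ = √252.81 = 15.90000
σ³ = μ₂^(3/2) = 4019.67900
γ₁ = μ₃/σ³ = 3273.5 / 4019.67900 ≈ 0.8144

0.8144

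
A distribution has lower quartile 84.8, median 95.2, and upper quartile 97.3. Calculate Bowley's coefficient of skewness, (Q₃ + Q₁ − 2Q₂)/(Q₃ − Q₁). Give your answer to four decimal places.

-0.6640

numerator: Q₃ + Q₁ − 2Q₂ = 97.3 + 84.8 − 2×95.2 = -8.3000
denominator: Q₃ − Q₁ = 97.3 − 84.8 = 12.5000
Bowley skewness = -8.3000 / 12.5000 ≈ -0.6640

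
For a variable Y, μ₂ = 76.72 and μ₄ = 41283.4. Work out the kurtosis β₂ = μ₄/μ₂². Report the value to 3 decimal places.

μ₂² = 76.72² = 5885.95840
μ₄/μ₂² = 41283.4 / 5885.95840 = 7.01388
β₂ ≈ 7.014

7.014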